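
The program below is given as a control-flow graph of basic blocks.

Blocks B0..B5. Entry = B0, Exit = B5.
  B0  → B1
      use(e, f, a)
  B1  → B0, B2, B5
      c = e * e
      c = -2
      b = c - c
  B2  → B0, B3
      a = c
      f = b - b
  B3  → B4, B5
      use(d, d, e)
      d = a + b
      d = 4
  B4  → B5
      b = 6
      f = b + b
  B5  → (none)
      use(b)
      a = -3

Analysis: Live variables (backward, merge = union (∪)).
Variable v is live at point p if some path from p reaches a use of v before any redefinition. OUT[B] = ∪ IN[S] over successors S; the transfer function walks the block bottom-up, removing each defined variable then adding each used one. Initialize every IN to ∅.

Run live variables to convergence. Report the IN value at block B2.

Per-block solution:
  B0:  IN={a, d, e, f}  OUT={a, d, e, f}
  B1:  IN={a, d, e, f}  OUT={a, b, c, d, e, f}
  B2:  IN={b, c, d, e}  OUT={a, b, d, e, f}
  B3:  IN={a, b, d, e}  OUT={b}
  B4:  IN={}  OUT={b}
  B5:  IN={b}  OUT={}

Merge at B2: OUT[B2] = IN[B0] ⊔ IN[B3] = {a, b, d, e, f}
Applying B2's transfer function to that OUT value gives IN[B2] (row B2 above).

Answer: {b, c, d, e}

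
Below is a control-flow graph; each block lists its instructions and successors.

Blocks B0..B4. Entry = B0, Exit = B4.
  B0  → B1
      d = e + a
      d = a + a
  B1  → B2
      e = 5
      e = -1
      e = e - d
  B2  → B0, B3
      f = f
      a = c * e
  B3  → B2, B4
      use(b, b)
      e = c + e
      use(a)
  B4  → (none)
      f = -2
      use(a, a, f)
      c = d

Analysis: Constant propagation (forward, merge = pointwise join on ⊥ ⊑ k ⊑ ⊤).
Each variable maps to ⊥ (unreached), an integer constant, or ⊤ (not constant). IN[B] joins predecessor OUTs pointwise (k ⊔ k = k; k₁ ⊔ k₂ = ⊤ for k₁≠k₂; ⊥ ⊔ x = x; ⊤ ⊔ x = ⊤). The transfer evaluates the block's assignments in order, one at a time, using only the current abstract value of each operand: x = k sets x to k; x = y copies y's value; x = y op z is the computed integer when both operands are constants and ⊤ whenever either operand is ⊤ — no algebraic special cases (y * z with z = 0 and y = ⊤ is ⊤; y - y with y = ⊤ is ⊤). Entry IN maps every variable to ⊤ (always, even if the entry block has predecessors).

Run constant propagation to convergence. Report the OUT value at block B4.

Converged values:
  B0:   IN=(all ⊤)   OUT=(all ⊤)
  B1:   IN=(all ⊤)   OUT=(all ⊤)
  B2:   IN=(all ⊤)   OUT=(all ⊤)
  B3:   IN=(all ⊤)   OUT=(all ⊤)
  B4:   IN=(all ⊤)   OUT={f:-2; rest ⊤}

Merge at B4: IN[B4] = OUT[B3] = {a: ⊤, b: ⊤, c: ⊤, d: ⊤, e: ⊤, f: ⊤}
Applying B4's transfer function to that IN value gives OUT[B4] (row B4 above).

Answer: {a: ⊤, b: ⊤, c: ⊤, d: ⊤, e: ⊤, f: -2}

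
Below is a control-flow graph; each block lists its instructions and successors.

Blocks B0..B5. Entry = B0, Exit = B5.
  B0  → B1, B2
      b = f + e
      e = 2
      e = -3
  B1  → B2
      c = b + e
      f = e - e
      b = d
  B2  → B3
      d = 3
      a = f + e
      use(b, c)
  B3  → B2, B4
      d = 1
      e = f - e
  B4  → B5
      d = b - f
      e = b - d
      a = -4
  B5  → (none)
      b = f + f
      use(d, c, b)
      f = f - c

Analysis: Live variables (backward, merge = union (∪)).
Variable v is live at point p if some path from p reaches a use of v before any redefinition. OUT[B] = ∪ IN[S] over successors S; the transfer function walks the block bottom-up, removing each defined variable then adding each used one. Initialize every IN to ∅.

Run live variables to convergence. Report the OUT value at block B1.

Answer: {b, c, e, f}

Derivation:
Per-block solution:
  B0: | IN={c, d, e, f} | OUT={b, c, d, e, f}
  B1: | IN={b, d, e} | OUT={b, c, e, f}
  B2: | IN={b, c, e, f} | OUT={b, c, e, f}
  B3: | IN={b, c, e, f} | OUT={b, c, e, f}
  B4: | IN={b, c, f} | OUT={c, d, f}
  B5: | IN={c, d, f} | OUT={}

Merge at B1: OUT[B1] = IN[B2] = {b, c, e, f}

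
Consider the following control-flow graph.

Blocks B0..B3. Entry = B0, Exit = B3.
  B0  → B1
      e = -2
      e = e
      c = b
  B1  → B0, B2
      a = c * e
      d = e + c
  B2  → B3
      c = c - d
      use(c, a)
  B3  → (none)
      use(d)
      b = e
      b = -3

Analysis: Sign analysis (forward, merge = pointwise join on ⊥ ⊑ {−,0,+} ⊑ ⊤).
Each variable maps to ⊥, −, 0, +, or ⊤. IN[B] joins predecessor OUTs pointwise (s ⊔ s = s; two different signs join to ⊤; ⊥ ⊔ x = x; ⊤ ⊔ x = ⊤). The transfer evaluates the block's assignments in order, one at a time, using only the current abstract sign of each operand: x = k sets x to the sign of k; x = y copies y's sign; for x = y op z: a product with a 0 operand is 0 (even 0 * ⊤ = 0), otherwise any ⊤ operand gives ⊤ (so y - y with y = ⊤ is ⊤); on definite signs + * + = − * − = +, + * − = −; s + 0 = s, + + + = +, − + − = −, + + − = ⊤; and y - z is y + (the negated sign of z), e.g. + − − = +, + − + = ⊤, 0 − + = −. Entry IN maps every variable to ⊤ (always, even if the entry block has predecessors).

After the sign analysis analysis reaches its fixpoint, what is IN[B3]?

Answer: {a: ⊤, b: ⊤, c: ⊤, d: ⊤, e: -, f: ⊤}

Derivation:
Fixpoint table:
  B0:  IN=(all ⊤)  OUT={e:-; rest ⊤}
  B1:  IN={e:-; rest ⊤}  OUT={e:-; rest ⊤}
  B2:  IN={e:-; rest ⊤}  OUT={e:-; rest ⊤}
  B3:  IN={e:-; rest ⊤}  OUT={b:-, e:-; rest ⊤}

Merge at B3: IN[B3] = OUT[B2] = {a: ⊤, b: ⊤, c: ⊤, d: ⊤, e: -, f: ⊤}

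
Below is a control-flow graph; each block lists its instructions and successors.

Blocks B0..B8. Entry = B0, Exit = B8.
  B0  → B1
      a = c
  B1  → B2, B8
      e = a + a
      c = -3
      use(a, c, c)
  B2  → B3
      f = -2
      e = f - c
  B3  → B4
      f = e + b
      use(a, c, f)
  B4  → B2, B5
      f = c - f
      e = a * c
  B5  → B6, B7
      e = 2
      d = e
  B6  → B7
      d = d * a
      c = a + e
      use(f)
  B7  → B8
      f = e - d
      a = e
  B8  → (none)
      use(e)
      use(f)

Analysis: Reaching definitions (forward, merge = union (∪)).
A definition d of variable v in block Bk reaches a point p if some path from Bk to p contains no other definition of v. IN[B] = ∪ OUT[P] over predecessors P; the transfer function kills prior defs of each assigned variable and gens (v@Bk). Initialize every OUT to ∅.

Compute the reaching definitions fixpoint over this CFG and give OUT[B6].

Per-block solution:
  B0:  IN={}  OUT={a@B0}
  B1:  IN={a@B0}  OUT={a@B0, c@B1, e@B1}
  B2:  IN={a@B0, c@B1, e@B1, e@B4, f@B4}  OUT={a@B0, c@B1, e@B2, f@B2}
  B3:  IN={a@B0, c@B1, e@B2, f@B2}  OUT={a@B0, c@B1, e@B2, f@B3}
  B4:  IN={a@B0, c@B1, e@B2, f@B3}  OUT={a@B0, c@B1, e@B4, f@B4}
  B5:  IN={a@B0, c@B1, e@B4, f@B4}  OUT={a@B0, c@B1, d@B5, e@B5, f@B4}
  B6:  IN={a@B0, c@B1, d@B5, e@B5, f@B4}  OUT={a@B0, c@B6, d@B6, e@B5, f@B4}
  B7:  IN={a@B0, c@B1, c@B6, d@B5, d@B6, e@B5, f@B4}  OUT={a@B7, c@B1, c@B6, d@B5, d@B6, e@B5, f@B7}
  B8:  IN={a@B0, a@B7, c@B1, c@B6, d@B5, d@B6, e@B1, e@B5, f@B7}  OUT={a@B0, a@B7, c@B1, c@B6, d@B5, d@B6, e@B1, e@B5, f@B7}

Merge at B6: IN[B6] = OUT[B5] = {a@B0, c@B1, d@B5, e@B5, f@B4}
Applying B6's transfer function to that IN value gives OUT[B6] (row B6 above).

Answer: {a@B0, c@B6, d@B6, e@B5, f@B4}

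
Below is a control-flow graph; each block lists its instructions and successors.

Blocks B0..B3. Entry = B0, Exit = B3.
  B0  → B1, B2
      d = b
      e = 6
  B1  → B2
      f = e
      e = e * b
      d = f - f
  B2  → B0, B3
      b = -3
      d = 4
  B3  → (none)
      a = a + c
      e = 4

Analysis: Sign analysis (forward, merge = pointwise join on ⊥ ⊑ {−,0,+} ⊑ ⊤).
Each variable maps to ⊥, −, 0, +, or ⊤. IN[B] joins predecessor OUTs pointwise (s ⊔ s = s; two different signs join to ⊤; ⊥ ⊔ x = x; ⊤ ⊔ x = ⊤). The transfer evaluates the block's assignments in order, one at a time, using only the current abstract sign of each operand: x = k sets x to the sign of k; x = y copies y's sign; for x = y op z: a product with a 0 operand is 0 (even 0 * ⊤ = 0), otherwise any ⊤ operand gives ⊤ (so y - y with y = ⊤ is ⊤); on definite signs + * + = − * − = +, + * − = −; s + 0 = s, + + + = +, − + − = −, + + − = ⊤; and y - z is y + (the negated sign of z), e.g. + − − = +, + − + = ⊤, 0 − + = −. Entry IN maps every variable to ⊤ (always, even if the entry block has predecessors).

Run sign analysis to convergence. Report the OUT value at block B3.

Per-block solution:
  B0:   IN=(all ⊤)   OUT={e:+; rest ⊤}
  B1:   IN={e:+; rest ⊤}   OUT={f:+; rest ⊤}
  B2:   IN=(all ⊤)   OUT={b:-, d:+; rest ⊤}
  B3:   IN={b:-, d:+; rest ⊤}   OUT={b:-, d:+, e:+; rest ⊤}

Merge at B3: IN[B3] = OUT[B2] = {a: ⊤, b: -, c: ⊤, d: +, e: ⊤, f: ⊤}
Applying B3's transfer function to that IN value gives OUT[B3] (row B3 above).

Answer: {a: ⊤, b: -, c: ⊤, d: +, e: +, f: ⊤}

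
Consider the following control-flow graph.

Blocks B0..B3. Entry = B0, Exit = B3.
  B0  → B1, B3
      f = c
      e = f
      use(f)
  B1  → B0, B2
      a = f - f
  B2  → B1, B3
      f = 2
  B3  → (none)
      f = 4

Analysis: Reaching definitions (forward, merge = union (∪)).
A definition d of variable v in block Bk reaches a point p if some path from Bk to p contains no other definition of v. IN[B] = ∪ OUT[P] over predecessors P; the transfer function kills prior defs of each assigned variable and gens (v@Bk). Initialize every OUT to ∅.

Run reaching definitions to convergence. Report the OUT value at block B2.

Converged values:
  B0: | IN={a@B1, e@B0, f@B0, f@B2} | OUT={a@B1, e@B0, f@B0}
  B1: | IN={a@B1, e@B0, f@B0, f@B2} | OUT={a@B1, e@B0, f@B0, f@B2}
  B2: | IN={a@B1, e@B0, f@B0, f@B2} | OUT={a@B1, e@B0, f@B2}
  B3: | IN={a@B1, e@B0, f@B0, f@B2} | OUT={a@B1, e@B0, f@B3}

Merge at B2: IN[B2] = OUT[B1] = {a@B1, e@B0, f@B0, f@B2}
Applying B2's transfer function to that IN value gives OUT[B2] (row B2 above).

Answer: {a@B1, e@B0, f@B2}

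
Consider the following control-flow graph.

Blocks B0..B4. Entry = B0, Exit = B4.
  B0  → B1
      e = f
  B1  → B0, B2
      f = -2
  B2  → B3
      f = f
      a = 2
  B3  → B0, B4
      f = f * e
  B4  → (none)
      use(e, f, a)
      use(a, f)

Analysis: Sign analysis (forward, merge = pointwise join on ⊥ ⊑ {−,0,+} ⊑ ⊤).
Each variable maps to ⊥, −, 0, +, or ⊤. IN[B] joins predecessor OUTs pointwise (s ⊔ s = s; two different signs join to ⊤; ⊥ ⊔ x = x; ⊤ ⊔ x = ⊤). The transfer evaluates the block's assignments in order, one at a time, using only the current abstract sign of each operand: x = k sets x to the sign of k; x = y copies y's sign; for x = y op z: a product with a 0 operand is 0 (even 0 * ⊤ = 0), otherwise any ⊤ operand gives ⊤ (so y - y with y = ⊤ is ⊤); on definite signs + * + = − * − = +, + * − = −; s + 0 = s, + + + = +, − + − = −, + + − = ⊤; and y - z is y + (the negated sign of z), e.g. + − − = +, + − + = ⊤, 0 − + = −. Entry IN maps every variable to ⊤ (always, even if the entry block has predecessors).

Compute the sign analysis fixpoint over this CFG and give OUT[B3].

Answer: {a: +, b: ⊤, c: ⊤, d: ⊤, e: ⊤, f: ⊤}

Working:
Fixpoint table:
  B0: | IN=(all ⊤) | OUT=(all ⊤)
  B1: | IN=(all ⊤) | OUT={f:-; rest ⊤}
  B2: | IN={f:-; rest ⊤} | OUT={a:+, f:-; rest ⊤}
  B3: | IN={a:+, f:-; rest ⊤} | OUT={a:+; rest ⊤}
  B4: | IN={a:+; rest ⊤} | OUT={a:+; rest ⊤}

Merge at B3: IN[B3] = OUT[B2] = {a: +, b: ⊤, c: ⊤, d: ⊤, e: ⊤, f: -}
Applying B3's transfer function to that IN value gives OUT[B3] (row B3 above).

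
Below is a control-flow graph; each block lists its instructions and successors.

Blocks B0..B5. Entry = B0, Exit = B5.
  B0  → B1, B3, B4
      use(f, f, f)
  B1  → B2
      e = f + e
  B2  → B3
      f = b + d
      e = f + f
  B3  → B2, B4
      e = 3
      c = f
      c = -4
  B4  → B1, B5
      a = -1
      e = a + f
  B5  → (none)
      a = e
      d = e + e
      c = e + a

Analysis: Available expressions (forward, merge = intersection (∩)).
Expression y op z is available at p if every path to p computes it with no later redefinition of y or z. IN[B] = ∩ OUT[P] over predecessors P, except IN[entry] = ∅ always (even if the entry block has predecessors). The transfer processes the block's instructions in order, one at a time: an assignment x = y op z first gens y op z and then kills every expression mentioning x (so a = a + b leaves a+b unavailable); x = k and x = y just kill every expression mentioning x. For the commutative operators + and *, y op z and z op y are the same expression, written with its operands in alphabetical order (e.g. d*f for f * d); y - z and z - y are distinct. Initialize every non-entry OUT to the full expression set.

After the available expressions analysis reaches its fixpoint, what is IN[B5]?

Converged values:
  B0:   IN={}   OUT={}
  B1:   IN={}   OUT={}
  B2:   IN={}   OUT={b+d, f+f}
  B3:   IN={}   OUT={}
  B4:   IN={}   OUT={a+f}
  B5:   IN={a+f}   OUT={a+e, e+e}

Merge at B5: IN[B5] = OUT[B4] = {a+f}

Answer: {a+f}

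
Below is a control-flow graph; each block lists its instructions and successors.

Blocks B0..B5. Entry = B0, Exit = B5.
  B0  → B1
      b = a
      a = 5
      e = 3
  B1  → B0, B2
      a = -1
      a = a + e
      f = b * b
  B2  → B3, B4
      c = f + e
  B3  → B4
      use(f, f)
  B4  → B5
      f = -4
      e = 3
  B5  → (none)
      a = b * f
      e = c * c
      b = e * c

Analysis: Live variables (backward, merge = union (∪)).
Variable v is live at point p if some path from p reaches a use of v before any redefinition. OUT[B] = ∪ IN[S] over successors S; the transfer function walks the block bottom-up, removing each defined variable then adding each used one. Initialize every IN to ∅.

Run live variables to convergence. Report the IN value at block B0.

Answer: {a}

Trace:
Per-block solution:
  B0:   IN={a}   OUT={b, e}
  B1:   IN={b, e}   OUT={a, b, e, f}
  B2:   IN={b, e, f}   OUT={b, c, f}
  B3:   IN={b, c, f}   OUT={b, c}
  B4:   IN={b, c}   OUT={b, c, f}
  B5:   IN={b, c, f}   OUT={}

Merge at B0: OUT[B0] = IN[B1] = {b, e}
Applying B0's transfer function to that OUT value gives IN[B0] (row B0 above).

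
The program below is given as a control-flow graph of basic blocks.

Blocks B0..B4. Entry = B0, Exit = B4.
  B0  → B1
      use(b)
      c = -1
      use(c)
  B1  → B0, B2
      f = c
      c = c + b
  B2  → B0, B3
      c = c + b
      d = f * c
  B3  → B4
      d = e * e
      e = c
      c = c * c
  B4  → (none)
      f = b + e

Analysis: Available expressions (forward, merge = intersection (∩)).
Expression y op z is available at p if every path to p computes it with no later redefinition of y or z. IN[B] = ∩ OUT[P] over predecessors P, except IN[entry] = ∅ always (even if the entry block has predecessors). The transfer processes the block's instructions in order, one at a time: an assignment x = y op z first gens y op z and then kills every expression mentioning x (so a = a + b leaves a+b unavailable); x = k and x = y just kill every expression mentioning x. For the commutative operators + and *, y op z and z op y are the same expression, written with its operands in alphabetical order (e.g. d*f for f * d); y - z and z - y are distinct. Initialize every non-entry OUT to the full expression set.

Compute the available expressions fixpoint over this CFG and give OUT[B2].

Per-block solution:
  B0: | IN={} | OUT={}
  B1: | IN={} | OUT={}
  B2: | IN={} | OUT={c*f}
  B3: | IN={c*f} | OUT={}
  B4: | IN={} | OUT={b+e}

Merge at B2: IN[B2] = OUT[B1] = {}
Applying B2's transfer function to that IN value gives OUT[B2] (row B2 above).

Answer: {c*f}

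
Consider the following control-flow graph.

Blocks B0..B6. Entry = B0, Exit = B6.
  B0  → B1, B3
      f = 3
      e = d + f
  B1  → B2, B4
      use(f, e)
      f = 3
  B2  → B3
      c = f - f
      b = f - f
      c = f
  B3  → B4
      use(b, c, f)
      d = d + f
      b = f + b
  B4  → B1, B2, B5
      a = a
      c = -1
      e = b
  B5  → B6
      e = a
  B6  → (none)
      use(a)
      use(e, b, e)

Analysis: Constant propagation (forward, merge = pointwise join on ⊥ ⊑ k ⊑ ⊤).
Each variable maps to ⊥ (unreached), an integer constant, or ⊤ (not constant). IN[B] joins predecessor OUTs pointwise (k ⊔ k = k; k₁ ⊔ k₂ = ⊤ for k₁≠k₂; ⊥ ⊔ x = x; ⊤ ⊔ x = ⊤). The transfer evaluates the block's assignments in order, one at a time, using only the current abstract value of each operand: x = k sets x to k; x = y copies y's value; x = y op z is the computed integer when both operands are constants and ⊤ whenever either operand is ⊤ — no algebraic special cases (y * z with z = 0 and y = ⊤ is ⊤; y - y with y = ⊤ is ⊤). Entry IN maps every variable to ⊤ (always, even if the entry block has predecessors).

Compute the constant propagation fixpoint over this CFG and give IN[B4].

Answer: {a: ⊤, b: ⊤, c: ⊤, d: ⊤, e: ⊤, f: 3}

Trace:
Converged values:
  B0: | IN=(all ⊤) | OUT={f:3; rest ⊤}
  B1: | IN={f:3; rest ⊤} | OUT={f:3; rest ⊤}
  B2: | IN={f:3; rest ⊤} | OUT={b:0, c:3, f:3; rest ⊤}
  B3: | IN={f:3; rest ⊤} | OUT={f:3; rest ⊤}
  B4: | IN={f:3; rest ⊤} | OUT={c:-1, f:3; rest ⊤}
  B5: | IN={c:-1, f:3; rest ⊤} | OUT={c:-1, f:3; rest ⊤}
  B6: | IN={c:-1, f:3; rest ⊤} | OUT={c:-1, f:3; rest ⊤}

Merge at B4: IN[B4] = OUT[B1] ⊔ OUT[B3] = {a: ⊤, b: ⊤, c: ⊤, d: ⊤, e: ⊤, f: 3}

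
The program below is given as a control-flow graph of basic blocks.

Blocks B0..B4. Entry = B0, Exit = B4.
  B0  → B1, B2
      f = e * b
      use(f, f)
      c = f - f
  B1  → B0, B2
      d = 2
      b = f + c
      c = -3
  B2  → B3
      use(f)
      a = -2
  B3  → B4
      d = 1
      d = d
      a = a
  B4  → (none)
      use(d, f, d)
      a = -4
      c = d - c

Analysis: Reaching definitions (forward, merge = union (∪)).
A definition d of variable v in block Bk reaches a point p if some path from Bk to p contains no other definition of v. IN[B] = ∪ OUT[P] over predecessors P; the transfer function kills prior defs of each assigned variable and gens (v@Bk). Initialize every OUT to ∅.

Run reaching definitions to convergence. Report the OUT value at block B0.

Answer: {b@B1, c@B0, d@B1, f@B0}

Trace:
Fixpoint table:
  B0: | IN={b@B1, c@B1, d@B1, f@B0} | OUT={b@B1, c@B0, d@B1, f@B0}
  B1: | IN={b@B1, c@B0, d@B1, f@B0} | OUT={b@B1, c@B1, d@B1, f@B0}
  B2: | IN={b@B1, c@B0, c@B1, d@B1, f@B0} | OUT={a@B2, b@B1, c@B0, c@B1, d@B1, f@B0}
  B3: | IN={a@B2, b@B1, c@B0, c@B1, d@B1, f@B0} | OUT={a@B3, b@B1, c@B0, c@B1, d@B3, f@B0}
  B4: | IN={a@B3, b@B1, c@B0, c@B1, d@B3, f@B0} | OUT={a@B4, b@B1, c@B4, d@B3, f@B0}

Merge at B0 (entry node, so the boundary value {} is joined with the incoming edge(s)): IN[B0] = {} ⊔ OUT[B1] = {b@B1, c@B1, d@B1, f@B0}
Applying B0's transfer function to that IN value gives OUT[B0] (row B0 above).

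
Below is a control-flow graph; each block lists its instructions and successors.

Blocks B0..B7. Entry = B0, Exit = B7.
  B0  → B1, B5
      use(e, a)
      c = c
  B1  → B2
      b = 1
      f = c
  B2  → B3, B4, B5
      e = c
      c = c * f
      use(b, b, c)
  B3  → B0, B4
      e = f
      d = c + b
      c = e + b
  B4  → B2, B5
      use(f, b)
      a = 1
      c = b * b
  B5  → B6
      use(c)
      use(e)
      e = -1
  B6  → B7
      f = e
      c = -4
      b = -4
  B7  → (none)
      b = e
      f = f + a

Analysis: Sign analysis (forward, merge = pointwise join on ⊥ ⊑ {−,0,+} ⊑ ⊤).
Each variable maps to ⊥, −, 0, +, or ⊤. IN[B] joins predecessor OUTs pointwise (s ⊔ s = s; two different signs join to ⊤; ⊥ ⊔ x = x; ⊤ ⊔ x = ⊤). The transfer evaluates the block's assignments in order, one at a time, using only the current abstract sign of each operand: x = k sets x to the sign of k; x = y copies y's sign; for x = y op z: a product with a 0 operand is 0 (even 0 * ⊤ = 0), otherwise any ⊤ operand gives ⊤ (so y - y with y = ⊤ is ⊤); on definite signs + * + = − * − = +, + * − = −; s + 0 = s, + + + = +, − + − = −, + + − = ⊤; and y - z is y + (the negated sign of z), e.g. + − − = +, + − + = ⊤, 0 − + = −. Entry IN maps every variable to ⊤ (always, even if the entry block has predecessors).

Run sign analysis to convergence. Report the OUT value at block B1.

Per-block solution:
  B0:   IN=(all ⊤)   OUT=(all ⊤)
  B1:   IN=(all ⊤)   OUT={b:+; rest ⊤}
  B2:   IN={b:+; rest ⊤}   OUT={b:+; rest ⊤}
  B3:   IN={b:+; rest ⊤}   OUT={b:+; rest ⊤}
  B4:   IN={b:+; rest ⊤}   OUT={a:+, b:+, c:+; rest ⊤}
  B5:   IN=(all ⊤)   OUT={e:-; rest ⊤}
  B6:   IN={e:-; rest ⊤}   OUT={b:-, c:-, e:-, f:-; rest ⊤}
  B7:   IN={b:-, c:-, e:-, f:-; rest ⊤}   OUT={b:-, c:-, e:-; rest ⊤}

Merge at B1: IN[B1] = OUT[B0] = {a: ⊤, b: ⊤, c: ⊤, d: ⊤, e: ⊤, f: ⊤}
Applying B1's transfer function to that IN value gives OUT[B1] (row B1 above).

Answer: {a: ⊤, b: +, c: ⊤, d: ⊤, e: ⊤, f: ⊤}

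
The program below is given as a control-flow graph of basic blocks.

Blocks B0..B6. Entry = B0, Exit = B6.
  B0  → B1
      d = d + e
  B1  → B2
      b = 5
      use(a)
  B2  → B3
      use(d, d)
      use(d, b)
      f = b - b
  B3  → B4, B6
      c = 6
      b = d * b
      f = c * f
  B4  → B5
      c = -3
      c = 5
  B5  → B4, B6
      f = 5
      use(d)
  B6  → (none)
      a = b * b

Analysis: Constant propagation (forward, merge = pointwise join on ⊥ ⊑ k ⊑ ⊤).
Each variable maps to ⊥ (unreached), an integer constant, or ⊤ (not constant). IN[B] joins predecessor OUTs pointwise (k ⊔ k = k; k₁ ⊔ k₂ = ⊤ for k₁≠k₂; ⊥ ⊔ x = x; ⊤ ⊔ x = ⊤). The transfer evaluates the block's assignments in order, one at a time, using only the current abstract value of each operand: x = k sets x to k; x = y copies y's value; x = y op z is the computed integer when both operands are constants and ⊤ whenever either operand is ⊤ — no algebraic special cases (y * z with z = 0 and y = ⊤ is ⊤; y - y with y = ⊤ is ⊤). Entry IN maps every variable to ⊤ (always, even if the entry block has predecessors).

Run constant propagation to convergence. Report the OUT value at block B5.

Fixpoint table:
  B0: | IN=(all ⊤) | OUT=(all ⊤)
  B1: | IN=(all ⊤) | OUT={b:5; rest ⊤}
  B2: | IN={b:5; rest ⊤} | OUT={b:5, f:0; rest ⊤}
  B3: | IN={b:5, f:0; rest ⊤} | OUT={c:6, f:0; rest ⊤}
  B4: | IN=(all ⊤) | OUT={c:5; rest ⊤}
  B5: | IN={c:5; rest ⊤} | OUT={c:5, f:5; rest ⊤}
  B6: | IN=(all ⊤) | OUT=(all ⊤)

Merge at B5: IN[B5] = OUT[B4] = {a: ⊤, b: ⊤, c: 5, d: ⊤, e: ⊤, f: ⊤}
Applying B5's transfer function to that IN value gives OUT[B5] (row B5 above).

Answer: {a: ⊤, b: ⊤, c: 5, d: ⊤, e: ⊤, f: 5}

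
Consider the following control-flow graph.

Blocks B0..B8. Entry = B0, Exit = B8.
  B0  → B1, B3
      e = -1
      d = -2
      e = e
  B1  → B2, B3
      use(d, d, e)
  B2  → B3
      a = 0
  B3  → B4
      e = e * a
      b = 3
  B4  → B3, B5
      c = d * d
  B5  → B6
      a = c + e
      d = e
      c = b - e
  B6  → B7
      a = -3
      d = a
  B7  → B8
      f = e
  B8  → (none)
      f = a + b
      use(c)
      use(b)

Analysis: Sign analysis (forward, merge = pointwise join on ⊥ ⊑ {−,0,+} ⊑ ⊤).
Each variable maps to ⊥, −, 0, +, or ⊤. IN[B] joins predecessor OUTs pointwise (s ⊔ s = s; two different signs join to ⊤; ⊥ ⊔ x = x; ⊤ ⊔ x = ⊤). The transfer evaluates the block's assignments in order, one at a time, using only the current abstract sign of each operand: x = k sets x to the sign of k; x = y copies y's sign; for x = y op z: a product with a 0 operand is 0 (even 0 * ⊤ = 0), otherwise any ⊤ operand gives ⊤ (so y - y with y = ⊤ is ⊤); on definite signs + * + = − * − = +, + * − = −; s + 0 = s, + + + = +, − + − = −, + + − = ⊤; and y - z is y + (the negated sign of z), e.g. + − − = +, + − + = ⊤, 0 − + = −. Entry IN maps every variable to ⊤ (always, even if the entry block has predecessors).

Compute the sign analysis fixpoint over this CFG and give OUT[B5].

Fixpoint table:
  B0:   IN=(all ⊤)   OUT={d:-, e:-; rest ⊤}
  B1:   IN={d:-, e:-; rest ⊤}   OUT={d:-, e:-; rest ⊤}
  B2:   IN={d:-, e:-; rest ⊤}   OUT={a:0, d:-, e:-; rest ⊤}
  B3:   IN={d:-; rest ⊤}   OUT={b:+, d:-; rest ⊤}
  B4:   IN={b:+, d:-; rest ⊤}   OUT={b:+, c:+, d:-; rest ⊤}
  B5:   IN={b:+, c:+, d:-; rest ⊤}   OUT={b:+; rest ⊤}
  B6:   IN={b:+; rest ⊤}   OUT={a:-, b:+, d:-; rest ⊤}
  B7:   IN={a:-, b:+, d:-; rest ⊤}   OUT={a:-, b:+, d:-; rest ⊤}
  B8:   IN={a:-, b:+, d:-; rest ⊤}   OUT={a:-, b:+, d:-; rest ⊤}

Merge at B5: IN[B5] = OUT[B4] = {a: ⊤, b: +, c: +, d: -, e: ⊤, f: ⊤}
Applying B5's transfer function to that IN value gives OUT[B5] (row B5 above).

Answer: {a: ⊤, b: +, c: ⊤, d: ⊤, e: ⊤, f: ⊤}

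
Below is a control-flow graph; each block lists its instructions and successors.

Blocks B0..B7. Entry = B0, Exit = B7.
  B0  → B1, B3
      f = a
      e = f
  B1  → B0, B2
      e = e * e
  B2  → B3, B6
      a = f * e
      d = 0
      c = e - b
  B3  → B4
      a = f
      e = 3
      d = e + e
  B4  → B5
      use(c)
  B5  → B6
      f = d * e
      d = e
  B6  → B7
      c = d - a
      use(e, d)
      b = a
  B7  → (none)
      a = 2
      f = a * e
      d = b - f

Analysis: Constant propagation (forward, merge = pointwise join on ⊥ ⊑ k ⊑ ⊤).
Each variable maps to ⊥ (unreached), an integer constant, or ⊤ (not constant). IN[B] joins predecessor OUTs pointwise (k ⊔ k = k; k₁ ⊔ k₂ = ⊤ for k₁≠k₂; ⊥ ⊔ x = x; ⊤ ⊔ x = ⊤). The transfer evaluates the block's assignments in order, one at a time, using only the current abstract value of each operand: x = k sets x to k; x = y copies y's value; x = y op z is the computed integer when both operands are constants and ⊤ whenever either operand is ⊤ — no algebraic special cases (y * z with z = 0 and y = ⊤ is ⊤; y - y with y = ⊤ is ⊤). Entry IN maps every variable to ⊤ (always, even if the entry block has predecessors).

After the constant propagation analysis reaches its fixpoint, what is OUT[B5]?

Answer: {a: ⊤, b: ⊤, c: ⊤, d: 3, e: 3, f: 18}

Trace:
Converged values:
  B0:  IN=(all ⊤)  OUT=(all ⊤)
  B1:  IN=(all ⊤)  OUT=(all ⊤)
  B2:  IN=(all ⊤)  OUT={d:0; rest ⊤}
  B3:  IN=(all ⊤)  OUT={d:6, e:3; rest ⊤}
  B4:  IN={d:6, e:3; rest ⊤}  OUT={d:6, e:3; rest ⊤}
  B5:  IN={d:6, e:3; rest ⊤}  OUT={d:3, e:3, f:18; rest ⊤}
  B6:  IN=(all ⊤)  OUT=(all ⊤)
  B7:  IN=(all ⊤)  OUT={a:2; rest ⊤}

Merge at B5: IN[B5] = OUT[B4] = {a: ⊤, b: ⊤, c: ⊤, d: 6, e: 3, f: ⊤}
Applying B5's transfer function to that IN value gives OUT[B5] (row B5 above).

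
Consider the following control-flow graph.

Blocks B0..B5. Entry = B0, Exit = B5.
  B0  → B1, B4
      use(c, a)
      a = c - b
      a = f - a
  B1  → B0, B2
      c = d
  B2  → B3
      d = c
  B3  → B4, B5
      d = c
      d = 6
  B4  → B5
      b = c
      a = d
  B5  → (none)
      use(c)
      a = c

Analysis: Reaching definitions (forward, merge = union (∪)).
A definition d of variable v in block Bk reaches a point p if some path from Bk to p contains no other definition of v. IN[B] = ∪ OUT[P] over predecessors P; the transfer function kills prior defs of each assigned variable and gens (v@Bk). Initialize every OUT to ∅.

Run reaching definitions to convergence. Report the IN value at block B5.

Per-block solution:
  B0: | IN={a@B0, c@B1} | OUT={a@B0, c@B1}
  B1: | IN={a@B0, c@B1} | OUT={a@B0, c@B1}
  B2: | IN={a@B0, c@B1} | OUT={a@B0, c@B1, d@B2}
  B3: | IN={a@B0, c@B1, d@B2} | OUT={a@B0, c@B1, d@B3}
  B4: | IN={a@B0, c@B1, d@B3} | OUT={a@B4, b@B4, c@B1, d@B3}
  B5: | IN={a@B0, a@B4, b@B4, c@B1, d@B3} | OUT={a@B5, b@B4, c@B1, d@B3}

Merge at B5: IN[B5] = OUT[B3] ⊔ OUT[B4] = {a@B0, a@B4, b@B4, c@B1, d@B3}

Answer: {a@B0, a@B4, b@B4, c@B1, d@B3}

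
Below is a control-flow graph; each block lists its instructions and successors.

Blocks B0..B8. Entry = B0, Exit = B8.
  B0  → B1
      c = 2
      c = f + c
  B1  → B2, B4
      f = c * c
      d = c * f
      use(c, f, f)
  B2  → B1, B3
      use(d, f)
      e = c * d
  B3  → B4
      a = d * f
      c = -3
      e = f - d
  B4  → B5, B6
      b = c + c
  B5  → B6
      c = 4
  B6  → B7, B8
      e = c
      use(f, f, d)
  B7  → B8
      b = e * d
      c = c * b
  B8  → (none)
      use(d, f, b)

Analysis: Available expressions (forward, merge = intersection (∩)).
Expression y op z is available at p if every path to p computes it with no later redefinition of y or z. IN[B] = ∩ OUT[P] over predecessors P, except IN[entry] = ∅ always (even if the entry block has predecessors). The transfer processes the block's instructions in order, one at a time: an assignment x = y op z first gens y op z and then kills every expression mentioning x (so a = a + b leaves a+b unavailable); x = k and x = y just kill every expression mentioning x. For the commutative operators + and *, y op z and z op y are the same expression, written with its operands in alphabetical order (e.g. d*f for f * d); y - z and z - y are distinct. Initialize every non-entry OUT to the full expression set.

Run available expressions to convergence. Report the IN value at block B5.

Answer: {c+c}

Working:
Per-block solution:
  B0:   IN={}   OUT={}
  B1:   IN={}   OUT={c*c, c*f}
  B2:   IN={c*c, c*f}   OUT={c*c, c*d, c*f}
  B3:   IN={c*c, c*d, c*f}   OUT={d*f, f-d}
  B4:   IN={}   OUT={c+c}
  B5:   IN={c+c}   OUT={}
  B6:   IN={}   OUT={}
  B7:   IN={}   OUT={d*e}
  B8:   IN={}   OUT={}

Merge at B5: IN[B5] = OUT[B4] = {c+c}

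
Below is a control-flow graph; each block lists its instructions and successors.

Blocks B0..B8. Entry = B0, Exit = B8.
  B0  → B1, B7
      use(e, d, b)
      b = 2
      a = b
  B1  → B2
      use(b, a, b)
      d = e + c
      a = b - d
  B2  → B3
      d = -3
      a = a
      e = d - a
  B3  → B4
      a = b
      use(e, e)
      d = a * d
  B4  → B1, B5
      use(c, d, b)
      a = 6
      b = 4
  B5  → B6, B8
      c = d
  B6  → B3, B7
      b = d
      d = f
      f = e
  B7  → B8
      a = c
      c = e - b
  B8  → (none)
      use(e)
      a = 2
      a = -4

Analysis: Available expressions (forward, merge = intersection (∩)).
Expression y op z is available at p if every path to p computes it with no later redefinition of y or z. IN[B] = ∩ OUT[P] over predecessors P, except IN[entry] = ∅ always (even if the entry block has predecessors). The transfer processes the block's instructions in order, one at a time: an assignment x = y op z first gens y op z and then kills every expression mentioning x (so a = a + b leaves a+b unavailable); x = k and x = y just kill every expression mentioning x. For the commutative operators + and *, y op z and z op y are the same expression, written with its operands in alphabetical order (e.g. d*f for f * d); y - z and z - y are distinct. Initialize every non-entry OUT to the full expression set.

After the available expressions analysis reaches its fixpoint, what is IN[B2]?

Converged values:
  B0:  IN={}  OUT={}
  B1:  IN={}  OUT={b-d, c+e}
  B2:  IN={b-d, c+e}  OUT={d-a}
  B3:  IN={}  OUT={}
  B4:  IN={}  OUT={}
  B5:  IN={}  OUT={}
  B6:  IN={}  OUT={}
  B7:  IN={}  OUT={e-b}
  B8:  IN={}  OUT={}

Merge at B2: IN[B2] = OUT[B1] = {b-d, c+e}

Answer: {b-d, c+e}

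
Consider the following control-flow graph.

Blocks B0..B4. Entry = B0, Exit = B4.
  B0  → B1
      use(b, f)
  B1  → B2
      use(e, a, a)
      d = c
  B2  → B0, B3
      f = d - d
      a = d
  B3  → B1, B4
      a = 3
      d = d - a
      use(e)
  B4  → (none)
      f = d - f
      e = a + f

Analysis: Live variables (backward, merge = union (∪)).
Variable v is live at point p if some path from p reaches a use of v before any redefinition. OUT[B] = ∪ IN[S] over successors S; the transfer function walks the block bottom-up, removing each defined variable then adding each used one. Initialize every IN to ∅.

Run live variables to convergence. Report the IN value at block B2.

Answer: {b, c, d, e}

Trace:
Per-block solution:
  B0:  IN={a, b, c, e, f}  OUT={a, b, c, e}
  B1:  IN={a, b, c, e}  OUT={b, c, d, e}
  B2:  IN={b, c, d, e}  OUT={a, b, c, d, e, f}
  B3:  IN={b, c, d, e, f}  OUT={a, b, c, d, e, f}
  B4:  IN={a, d, f}  OUT={}

Merge at B2: OUT[B2] = IN[B0] ⊔ IN[B3] = {a, b, c, d, e, f}
Applying B2's transfer function to that OUT value gives IN[B2] (row B2 above).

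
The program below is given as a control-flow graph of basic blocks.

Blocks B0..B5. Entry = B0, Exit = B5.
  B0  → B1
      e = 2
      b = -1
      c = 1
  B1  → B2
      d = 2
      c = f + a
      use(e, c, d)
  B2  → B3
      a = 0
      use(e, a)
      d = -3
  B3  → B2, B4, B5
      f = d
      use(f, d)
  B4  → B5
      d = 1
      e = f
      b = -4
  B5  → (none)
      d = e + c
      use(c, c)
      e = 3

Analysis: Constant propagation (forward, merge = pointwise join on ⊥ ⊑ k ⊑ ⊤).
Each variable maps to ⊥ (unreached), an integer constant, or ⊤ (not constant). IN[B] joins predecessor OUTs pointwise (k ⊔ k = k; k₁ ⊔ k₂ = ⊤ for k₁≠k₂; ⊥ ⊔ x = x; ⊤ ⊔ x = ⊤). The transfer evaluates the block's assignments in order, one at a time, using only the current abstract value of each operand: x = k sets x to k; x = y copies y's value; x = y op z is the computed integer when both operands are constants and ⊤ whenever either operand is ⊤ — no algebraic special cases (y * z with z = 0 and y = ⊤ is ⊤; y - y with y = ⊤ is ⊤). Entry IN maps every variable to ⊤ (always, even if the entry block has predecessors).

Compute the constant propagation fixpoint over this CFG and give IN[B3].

Answer: {a: 0, b: -1, c: ⊤, d: -3, e: 2, f: ⊤}

Working:
Fixpoint table:
  B0: | IN=(all ⊤) | OUT={b:-1, c:1, e:2; rest ⊤}
  B1: | IN={b:-1, c:1, e:2; rest ⊤} | OUT={b:-1, d:2, e:2; rest ⊤}
  B2: | IN={b:-1, e:2; rest ⊤} | OUT={a:0, b:-1, d:-3, e:2; rest ⊤}
  B3: | IN={a:0, b:-1, d:-3, e:2; rest ⊤} | OUT={a:0, b:-1, d:-3, e:2, f:-3; rest ⊤}
  B4: | IN={a:0, b:-1, d:-3, e:2, f:-3; rest ⊤} | OUT={a:0, b:-4, d:1, e:-3, f:-3; rest ⊤}
  B5: | IN={a:0, f:-3; rest ⊤} | OUT={a:0, e:3, f:-3; rest ⊤}

Merge at B3: IN[B3] = OUT[B2] = {a: 0, b: -1, c: ⊤, d: -3, e: 2, f: ⊤}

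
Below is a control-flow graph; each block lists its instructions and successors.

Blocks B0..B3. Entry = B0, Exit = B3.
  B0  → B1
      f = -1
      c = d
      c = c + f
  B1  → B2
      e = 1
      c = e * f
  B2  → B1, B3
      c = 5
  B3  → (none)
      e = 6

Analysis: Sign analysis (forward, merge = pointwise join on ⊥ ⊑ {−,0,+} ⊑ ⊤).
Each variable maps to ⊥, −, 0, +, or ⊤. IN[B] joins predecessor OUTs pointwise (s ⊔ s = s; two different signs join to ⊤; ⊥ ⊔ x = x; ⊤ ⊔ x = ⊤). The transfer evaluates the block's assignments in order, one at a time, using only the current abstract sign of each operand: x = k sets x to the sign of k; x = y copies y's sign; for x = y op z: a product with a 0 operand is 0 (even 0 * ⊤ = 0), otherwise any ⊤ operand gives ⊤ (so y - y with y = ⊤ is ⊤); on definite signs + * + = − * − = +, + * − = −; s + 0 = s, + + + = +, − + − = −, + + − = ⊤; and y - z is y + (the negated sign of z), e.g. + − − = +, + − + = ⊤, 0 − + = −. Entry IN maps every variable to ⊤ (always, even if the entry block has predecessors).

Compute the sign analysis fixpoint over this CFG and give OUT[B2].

Per-block solution:
  B0:   IN=(all ⊤)   OUT={f:-; rest ⊤}
  B1:   IN={f:-; rest ⊤}   OUT={c:-, e:+, f:-; rest ⊤}
  B2:   IN={c:-, e:+, f:-; rest ⊤}   OUT={c:+, e:+, f:-; rest ⊤}
  B3:   IN={c:+, e:+, f:-; rest ⊤}   OUT={c:+, e:+, f:-; rest ⊤}

Merge at B2: IN[B2] = OUT[B1] = {a: ⊤, b: ⊤, c: -, d: ⊤, e: +, f: -}
Applying B2's transfer function to that IN value gives OUT[B2] (row B2 above).

Answer: {a: ⊤, b: ⊤, c: +, d: ⊤, e: +, f: -}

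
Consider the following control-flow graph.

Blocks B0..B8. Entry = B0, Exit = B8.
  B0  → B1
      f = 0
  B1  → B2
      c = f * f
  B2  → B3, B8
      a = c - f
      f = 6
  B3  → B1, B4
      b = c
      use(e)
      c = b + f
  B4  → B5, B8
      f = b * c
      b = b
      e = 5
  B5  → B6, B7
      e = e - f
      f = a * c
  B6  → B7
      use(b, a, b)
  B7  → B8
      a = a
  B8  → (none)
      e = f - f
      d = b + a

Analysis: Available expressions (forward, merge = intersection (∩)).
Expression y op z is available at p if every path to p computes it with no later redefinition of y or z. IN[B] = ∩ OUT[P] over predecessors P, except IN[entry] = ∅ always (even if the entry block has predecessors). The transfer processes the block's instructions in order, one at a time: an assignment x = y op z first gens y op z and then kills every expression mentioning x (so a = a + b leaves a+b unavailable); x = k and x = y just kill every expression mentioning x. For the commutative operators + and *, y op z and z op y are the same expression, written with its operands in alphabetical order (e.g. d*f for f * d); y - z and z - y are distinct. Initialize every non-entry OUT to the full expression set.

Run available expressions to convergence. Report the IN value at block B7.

Per-block solution:
  B0:   IN={}   OUT={}
  B1:   IN={}   OUT={f*f}
  B2:   IN={f*f}   OUT={}
  B3:   IN={}   OUT={b+f}
  B4:   IN={b+f}   OUT={}
  B5:   IN={}   OUT={a*c}
  B6:   IN={a*c}   OUT={a*c}
  B7:   IN={a*c}   OUT={}
  B8:   IN={}   OUT={a+b, f-f}

Merge at B7: IN[B7] = OUT[B5] ∩ OUT[B6] = {a*c}

Answer: {a*c}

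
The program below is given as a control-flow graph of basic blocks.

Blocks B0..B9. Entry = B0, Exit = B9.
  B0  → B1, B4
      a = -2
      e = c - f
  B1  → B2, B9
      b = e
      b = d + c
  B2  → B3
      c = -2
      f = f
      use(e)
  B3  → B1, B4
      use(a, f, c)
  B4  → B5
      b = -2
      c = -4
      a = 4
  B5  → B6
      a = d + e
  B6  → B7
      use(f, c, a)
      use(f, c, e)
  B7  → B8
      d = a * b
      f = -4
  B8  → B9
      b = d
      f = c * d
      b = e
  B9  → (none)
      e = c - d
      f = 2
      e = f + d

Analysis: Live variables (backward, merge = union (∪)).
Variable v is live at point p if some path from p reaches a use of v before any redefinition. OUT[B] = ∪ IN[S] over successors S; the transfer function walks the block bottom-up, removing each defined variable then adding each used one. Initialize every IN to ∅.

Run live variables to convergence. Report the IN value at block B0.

Answer: {c, d, f}

Trace:
Converged values:
  B0:  IN={c, d, f}  OUT={a, c, d, e, f}
  B1:  IN={a, c, d, e, f}  OUT={a, c, d, e, f}
  B2:  IN={a, d, e, f}  OUT={a, c, d, e, f}
  B3:  IN={a, c, d, e, f}  OUT={a, c, d, e, f}
  B4:  IN={d, e, f}  OUT={b, c, d, e, f}
  B5:  IN={b, c, d, e, f}  OUT={a, b, c, e, f}
  B6:  IN={a, b, c, e, f}  OUT={a, b, c, e}
  B7:  IN={a, b, c, e}  OUT={c, d, e}
  B8:  IN={c, d, e}  OUT={c, d}
  B9:  IN={c, d}  OUT={}

Merge at B0: OUT[B0] = IN[B1] ⊔ IN[B4] = {a, c, d, e, f}
Applying B0's transfer function to that OUT value gives IN[B0] (row B0 above).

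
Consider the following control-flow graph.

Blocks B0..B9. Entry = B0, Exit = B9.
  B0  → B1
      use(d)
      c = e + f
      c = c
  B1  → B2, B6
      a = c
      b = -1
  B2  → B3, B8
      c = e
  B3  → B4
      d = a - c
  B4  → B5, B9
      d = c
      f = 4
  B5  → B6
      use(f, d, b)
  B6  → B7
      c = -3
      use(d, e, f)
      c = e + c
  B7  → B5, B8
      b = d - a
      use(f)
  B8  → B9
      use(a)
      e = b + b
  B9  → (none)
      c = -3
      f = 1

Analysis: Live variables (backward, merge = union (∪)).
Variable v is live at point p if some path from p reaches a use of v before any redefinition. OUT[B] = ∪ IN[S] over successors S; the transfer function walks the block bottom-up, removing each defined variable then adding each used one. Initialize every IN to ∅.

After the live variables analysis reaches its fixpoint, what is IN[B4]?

Answer: {a, b, c, e}

Derivation:
Converged values:
  B0: | IN={d, e, f} | OUT={c, d, e, f}
  B1: | IN={c, d, e, f} | OUT={a, b, d, e, f}
  B2: | IN={a, b, e} | OUT={a, b, c, e}
  B3: | IN={a, b, c, e} | OUT={a, b, c, e}
  B4: | IN={a, b, c, e} | OUT={a, b, d, e, f}
  B5: | IN={a, b, d, e, f} | OUT={a, d, e, f}
  B6: | IN={a, d, e, f} | OUT={a, d, e, f}
  B7: | IN={a, d, e, f} | OUT={a, b, d, e, f}
  B8: | IN={a, b} | OUT={}
  B9: | IN={} | OUT={}

Merge at B4: OUT[B4] = IN[B5] ⊔ IN[B9] = {a, b, d, e, f}
Applying B4's transfer function to that OUT value gives IN[B4] (row B4 above).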